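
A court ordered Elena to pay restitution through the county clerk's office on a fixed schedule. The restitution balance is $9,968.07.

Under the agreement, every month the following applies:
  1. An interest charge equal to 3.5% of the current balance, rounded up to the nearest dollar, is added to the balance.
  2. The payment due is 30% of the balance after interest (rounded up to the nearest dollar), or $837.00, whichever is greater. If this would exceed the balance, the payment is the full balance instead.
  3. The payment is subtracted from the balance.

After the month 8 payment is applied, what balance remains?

$0.00

Month 1: opening $9,968.07; interest $349.00 → $10,317.07; payment $3,096.00; balance $7,221.07
Month 2: opening $7,221.07; interest $253.00 → $7,474.07; payment $2,243.00; balance $5,231.07
Month 3: opening $5,231.07; interest $184.00 → $5,415.07; payment $1,625.00; balance $3,790.07
Month 4: opening $3,790.07; interest $133.00 → $3,923.07; payment $1,177.00; balance $2,746.07
Month 5: opening $2,746.07; interest $97.00 → $2,843.07; payment $853.00; balance $1,990.07
Month 6: opening $1,990.07; interest $70.00 → $2,060.07; payment $837.00; balance $1,223.07
Month 7: opening $1,223.07; interest $43.00 → $1,266.07; payment $837.00; balance $429.07
Month 8: opening $429.07; interest $16.00 → $445.07; payment $445.07; balance $0.00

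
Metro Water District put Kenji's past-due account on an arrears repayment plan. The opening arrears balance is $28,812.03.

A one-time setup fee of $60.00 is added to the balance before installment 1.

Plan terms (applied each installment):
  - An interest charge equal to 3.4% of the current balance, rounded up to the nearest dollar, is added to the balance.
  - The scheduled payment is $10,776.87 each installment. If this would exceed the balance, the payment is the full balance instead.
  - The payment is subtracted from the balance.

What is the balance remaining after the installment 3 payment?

Installment 1: opening $28,872.03; interest $982.00 → $29,854.03; payment $10,776.87; balance $19,077.16
Installment 2: opening $19,077.16; interest $649.00 → $19,726.16; payment $10,776.87; balance $8,949.29
Installment 3: opening $8,949.29; interest $305.00 → $9,254.29; payment $9,254.29; balance $0.00

$0.00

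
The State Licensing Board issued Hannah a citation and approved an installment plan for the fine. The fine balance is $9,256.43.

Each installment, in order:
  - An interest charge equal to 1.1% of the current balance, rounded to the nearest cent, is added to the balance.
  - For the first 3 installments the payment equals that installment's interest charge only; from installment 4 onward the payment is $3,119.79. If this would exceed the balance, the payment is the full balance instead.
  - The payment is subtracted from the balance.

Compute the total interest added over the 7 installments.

Installment 1: opening $9,256.43; interest $101.82 → $9,358.25; payment $101.82; balance $9,256.43
Installment 2: opening $9,256.43; interest $101.82 → $9,358.25; payment $101.82; balance $9,256.43
Installment 3: opening $9,256.43; interest $101.82 → $9,358.25; payment $101.82; balance $9,256.43
Installment 4: opening $9,256.43; interest $101.82 → $9,358.25; payment $3,119.79; balance $6,238.46
Installment 5: opening $6,238.46; interest $68.62 → $6,307.08; payment $3,119.79; balance $3,187.29
Installment 6: opening $3,187.29; interest $35.06 → $3,222.35; payment $3,119.79; balance $102.56
Installment 7: opening $102.56; interest $1.13 → $103.69; payment $103.69; balance $0.00
Total interest: $101.82 + $101.82 + $101.82 + $101.82 + $68.62 + $35.06 + $1.13 = $512.09

$512.09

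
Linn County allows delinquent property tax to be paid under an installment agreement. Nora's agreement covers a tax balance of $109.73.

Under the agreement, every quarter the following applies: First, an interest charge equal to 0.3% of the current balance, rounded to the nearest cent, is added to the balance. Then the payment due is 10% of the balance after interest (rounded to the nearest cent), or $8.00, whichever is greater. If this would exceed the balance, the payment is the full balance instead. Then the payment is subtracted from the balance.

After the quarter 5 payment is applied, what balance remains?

$65.07

# | Opening | Interest | Payment | End bal
1 | $109.73 | $0.33 | $11.01 | $99.05
2 | $99.05 | $0.30 | $9.94 | $89.41
3 | $89.41 | $0.27 | $8.97 | $80.71
4 | $80.71 | $0.24 | $8.10 | $72.85
5 | $72.85 | $0.22 | $8.00 | $65.07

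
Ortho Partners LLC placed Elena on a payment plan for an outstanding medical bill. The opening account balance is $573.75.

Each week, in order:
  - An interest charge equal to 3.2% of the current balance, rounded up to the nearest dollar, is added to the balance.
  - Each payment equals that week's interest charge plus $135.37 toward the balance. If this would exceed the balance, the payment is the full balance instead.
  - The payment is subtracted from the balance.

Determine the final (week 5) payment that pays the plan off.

$34.27

Week 1: $573.75 +$19.00 interest = $592.75; pay $154.37 → $438.38
Week 2: $438.38 +$15.00 interest = $453.38; pay $150.37 → $303.01
Week 3: $303.01 +$10.00 interest = $313.01; pay $145.37 → $167.64
Week 4: $167.64 +$6.00 interest = $173.64; pay $141.37 → $32.27
Week 5: $32.27 +$2.00 interest = $34.27; pay $34.27 → $0.00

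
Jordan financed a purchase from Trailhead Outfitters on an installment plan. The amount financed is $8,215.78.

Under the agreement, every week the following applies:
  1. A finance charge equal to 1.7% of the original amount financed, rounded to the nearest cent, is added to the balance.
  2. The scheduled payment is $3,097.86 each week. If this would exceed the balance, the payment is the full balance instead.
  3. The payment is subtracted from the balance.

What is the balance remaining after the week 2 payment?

Week 1: opening $8,215.78; interest $139.67 → $8,355.45; payment $3,097.86; balance $5,257.59
Week 2: opening $5,257.59; interest $139.67 → $5,397.26; payment $3,097.86; balance $2,299.40

$2,299.40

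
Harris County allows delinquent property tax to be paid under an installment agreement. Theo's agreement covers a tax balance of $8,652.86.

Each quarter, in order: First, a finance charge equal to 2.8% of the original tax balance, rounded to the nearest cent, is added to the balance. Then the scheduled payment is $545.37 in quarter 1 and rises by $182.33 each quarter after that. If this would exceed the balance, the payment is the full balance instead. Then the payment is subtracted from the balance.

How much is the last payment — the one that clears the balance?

$1,365.18

Quarter 1: $8,652.86 +$242.28 interest = $8,895.14; pay $545.37 → $8,349.77
Quarter 2: $8,349.77 +$242.28 interest = $8,592.05; pay $727.70 → $7,864.35
Quarter 3: $7,864.35 +$242.28 interest = $8,106.63; pay $910.03 → $7,196.60
Quarter 4: $7,196.60 +$242.28 interest = $7,438.88; pay $1,092.36 → $6,346.52
Quarter 5: $6,346.52 +$242.28 interest = $6,588.80; pay $1,274.69 → $5,314.11
Quarter 6: $5,314.11 +$242.28 interest = $5,556.39; pay $1,457.02 → $4,099.37
Quarter 7: $4,099.37 +$242.28 interest = $4,341.65; pay $1,639.35 → $2,702.30
Quarter 8: $2,702.30 +$242.28 interest = $2,944.58; pay $1,821.68 → $1,122.90
Quarter 9: $1,122.90 +$242.28 interest = $1,365.18; pay $1,365.18 → $0.00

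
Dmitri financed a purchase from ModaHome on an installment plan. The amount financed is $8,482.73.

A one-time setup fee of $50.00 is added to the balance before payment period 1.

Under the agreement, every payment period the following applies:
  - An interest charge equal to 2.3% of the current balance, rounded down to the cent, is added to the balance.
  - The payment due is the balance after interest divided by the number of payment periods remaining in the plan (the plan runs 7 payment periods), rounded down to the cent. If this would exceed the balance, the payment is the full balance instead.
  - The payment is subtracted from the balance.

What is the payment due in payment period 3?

$1,305.02

# | Opening | Interest | Payment | End bal
1 | $8,532.73 | $196.25 | $1,246.99 | $7,481.99
2 | $7,481.99 | $172.08 | $1,275.67 | $6,378.40
3 | $6,378.40 | $146.70 | $1,305.02 | $5,220.08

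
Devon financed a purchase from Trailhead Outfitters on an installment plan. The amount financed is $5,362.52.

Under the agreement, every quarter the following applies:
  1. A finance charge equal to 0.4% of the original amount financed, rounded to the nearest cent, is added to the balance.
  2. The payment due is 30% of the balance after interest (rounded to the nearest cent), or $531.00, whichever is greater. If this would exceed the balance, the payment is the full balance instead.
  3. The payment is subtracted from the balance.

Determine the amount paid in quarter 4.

$568.10

Quarter 1: $5,362.52 +$21.45 interest = $5,383.97; pay $1,615.19 → $3,768.78
Quarter 2: $3,768.78 +$21.45 interest = $3,790.23; pay $1,137.07 → $2,653.16
Quarter 3: $2,653.16 +$21.45 interest = $2,674.61; pay $802.38 → $1,872.23
Quarter 4: $1,872.23 +$21.45 interest = $1,893.68; pay $568.10 → $1,325.58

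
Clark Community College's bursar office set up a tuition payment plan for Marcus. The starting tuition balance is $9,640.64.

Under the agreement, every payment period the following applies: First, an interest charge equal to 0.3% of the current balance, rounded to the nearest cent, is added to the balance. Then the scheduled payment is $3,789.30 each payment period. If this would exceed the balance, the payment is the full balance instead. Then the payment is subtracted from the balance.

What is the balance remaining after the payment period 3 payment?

$0.00

Payment period 1: opening $9,640.64; interest $28.92 → $9,669.56; payment $3,789.30; balance $5,880.26
Payment period 2: opening $5,880.26; interest $17.64 → $5,897.90; payment $3,789.30; balance $2,108.60
Payment period 3: opening $2,108.60; interest $6.33 → $2,114.93; payment $2,114.93; balance $0.00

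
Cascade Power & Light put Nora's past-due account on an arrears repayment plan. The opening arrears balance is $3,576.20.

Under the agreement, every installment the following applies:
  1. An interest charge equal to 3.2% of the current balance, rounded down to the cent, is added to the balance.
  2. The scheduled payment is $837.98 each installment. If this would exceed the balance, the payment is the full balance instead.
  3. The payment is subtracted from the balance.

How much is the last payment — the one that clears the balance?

Installment 1: $3,576.20 +$114.43 interest = $3,690.63; pay $837.98 → $2,852.65
Installment 2: $2,852.65 +$91.28 interest = $2,943.93; pay $837.98 → $2,105.95
Installment 3: $2,105.95 +$67.39 interest = $2,173.34; pay $837.98 → $1,335.36
Installment 4: $1,335.36 +$42.73 interest = $1,378.09; pay $837.98 → $540.11
Installment 5: $540.11 +$17.28 interest = $557.39; pay $557.39 → $0.00

$557.39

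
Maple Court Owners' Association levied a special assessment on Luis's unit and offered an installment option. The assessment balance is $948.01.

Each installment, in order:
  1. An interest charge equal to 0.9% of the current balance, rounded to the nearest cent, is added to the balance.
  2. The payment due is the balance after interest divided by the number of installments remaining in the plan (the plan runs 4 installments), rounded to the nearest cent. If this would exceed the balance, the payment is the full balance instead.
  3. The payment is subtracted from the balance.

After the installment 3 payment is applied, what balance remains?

Installment 1: opening $948.01; interest $8.53 → $956.54; payment $239.14; balance $717.40
Installment 2: opening $717.40; interest $6.46 → $723.86; payment $241.29; balance $482.57
Installment 3: opening $482.57; interest $4.34 → $486.91; payment $243.46; balance $243.45

$243.45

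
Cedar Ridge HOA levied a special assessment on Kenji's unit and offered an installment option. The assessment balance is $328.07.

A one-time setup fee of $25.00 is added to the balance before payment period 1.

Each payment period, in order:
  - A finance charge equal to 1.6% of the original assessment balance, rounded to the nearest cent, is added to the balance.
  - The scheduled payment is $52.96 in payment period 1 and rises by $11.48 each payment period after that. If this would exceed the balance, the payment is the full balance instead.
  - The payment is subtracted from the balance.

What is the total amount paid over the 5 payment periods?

Payment period 1: opening $353.07; interest $5.25 → $358.32; payment $52.96; balance $305.36
Payment period 2: opening $305.36; interest $5.25 → $310.61; payment $64.44; balance $246.17
Payment period 3: opening $246.17; interest $5.25 → $251.42; payment $75.92; balance $175.50
Payment period 4: opening $175.50; interest $5.25 → $180.75; payment $87.40; balance $93.35
Payment period 5: opening $93.35; interest $5.25 → $98.60; payment $98.60; balance $0.00
Total paid: $379.32

$379.32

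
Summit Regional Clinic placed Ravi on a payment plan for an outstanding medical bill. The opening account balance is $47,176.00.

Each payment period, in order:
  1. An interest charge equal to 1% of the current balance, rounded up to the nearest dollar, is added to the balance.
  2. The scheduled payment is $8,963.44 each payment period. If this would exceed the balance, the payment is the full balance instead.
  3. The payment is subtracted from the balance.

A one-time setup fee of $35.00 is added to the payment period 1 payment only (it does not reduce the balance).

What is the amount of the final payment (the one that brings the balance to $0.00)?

$3,900.80

# | Opening | Interest | Payment | Fee | End bal
1 | $47,176.00 | $472.00 | $8,963.44 | $35.00 | $38,684.56
2 | $38,684.56 | $387.00 | $8,963.44 | — | $30,108.12
3 | $30,108.12 | $302.00 | $8,963.44 | — | $21,446.68
4 | $21,446.68 | $215.00 | $8,963.44 | — | $12,698.24
5 | $12,698.24 | $127.00 | $8,963.44 | — | $3,861.80
6 | $3,861.80 | $39.00 | $3,900.80 | — | $0.00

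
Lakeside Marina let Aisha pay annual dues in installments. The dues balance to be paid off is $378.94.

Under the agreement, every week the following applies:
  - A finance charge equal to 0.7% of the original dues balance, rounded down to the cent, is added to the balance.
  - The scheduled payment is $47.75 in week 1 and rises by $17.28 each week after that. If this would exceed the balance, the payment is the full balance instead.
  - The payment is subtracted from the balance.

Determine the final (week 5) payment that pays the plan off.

Week 1: $378.94 +$2.65 interest = $381.59; pay $47.75 → $333.84
Week 2: $333.84 +$2.65 interest = $336.49; pay $65.03 → $271.46
Week 3: $271.46 +$2.65 interest = $274.11; pay $82.31 → $191.80
Week 4: $191.80 +$2.65 interest = $194.45; pay $99.59 → $94.86
Week 5: $94.86 +$2.65 interest = $97.51; pay $97.51 → $0.00

$97.51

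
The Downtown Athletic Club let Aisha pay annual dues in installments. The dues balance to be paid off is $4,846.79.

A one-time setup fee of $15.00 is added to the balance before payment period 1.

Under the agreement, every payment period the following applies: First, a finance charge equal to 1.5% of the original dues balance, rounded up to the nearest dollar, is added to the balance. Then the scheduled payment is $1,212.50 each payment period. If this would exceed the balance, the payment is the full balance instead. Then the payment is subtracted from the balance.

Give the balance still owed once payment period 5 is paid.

# | Opening | Interest | Payment | End bal
1 | $4,861.79 | $73.00 | $1,212.50 | $3,722.29
2 | $3,722.29 | $73.00 | $1,212.50 | $2,582.79
3 | $2,582.79 | $73.00 | $1,212.50 | $1,443.29
4 | $1,443.29 | $73.00 | $1,212.50 | $303.79
5 | $303.79 | $73.00 | $376.79 | $0.00

$0.00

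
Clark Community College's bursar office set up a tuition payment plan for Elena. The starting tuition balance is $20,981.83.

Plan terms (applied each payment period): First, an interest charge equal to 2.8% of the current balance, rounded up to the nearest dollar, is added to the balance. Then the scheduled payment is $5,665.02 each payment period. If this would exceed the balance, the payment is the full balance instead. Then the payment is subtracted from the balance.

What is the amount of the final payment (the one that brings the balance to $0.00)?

Payment period 1: opening $20,981.83; interest $588.00 → $21,569.83; payment $5,665.02; balance $15,904.81
Payment period 2: opening $15,904.81; interest $446.00 → $16,350.81; payment $5,665.02; balance $10,685.79
Payment period 3: opening $10,685.79; interest $300.00 → $10,985.79; payment $5,665.02; balance $5,320.77
Payment period 4: opening $5,320.77; interest $149.00 → $5,469.77; payment $5,469.77; balance $0.00

$5,469.77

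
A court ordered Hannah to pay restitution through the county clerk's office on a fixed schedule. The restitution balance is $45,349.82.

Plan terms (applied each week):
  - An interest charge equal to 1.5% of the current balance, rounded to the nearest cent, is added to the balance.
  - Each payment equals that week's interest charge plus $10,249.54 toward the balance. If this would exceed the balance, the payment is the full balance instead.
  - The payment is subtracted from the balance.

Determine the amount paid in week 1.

Week 1: opening $45,349.82; interest $680.25 → $46,030.07; payment $10,929.79; balance $35,100.28

$10,929.79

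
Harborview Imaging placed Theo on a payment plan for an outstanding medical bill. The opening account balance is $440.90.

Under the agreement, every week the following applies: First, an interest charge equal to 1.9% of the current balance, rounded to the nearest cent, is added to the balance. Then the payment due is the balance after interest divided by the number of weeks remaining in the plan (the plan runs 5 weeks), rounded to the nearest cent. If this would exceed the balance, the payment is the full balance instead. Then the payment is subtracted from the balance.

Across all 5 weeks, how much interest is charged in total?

Week 1: $440.90 +$8.38 interest = $449.28; pay $89.86 → $359.42
Week 2: $359.42 +$6.83 interest = $366.25; pay $91.56 → $274.69
Week 3: $274.69 +$5.22 interest = $279.91; pay $93.30 → $186.61
Week 4: $186.61 +$3.55 interest = $190.16; pay $95.08 → $95.08
Week 5: $95.08 +$1.81 interest = $96.89; pay $96.89 → $0.00
Total interest: $8.38 + $6.83 + $5.22 + $3.55 + $1.81 = $25.79

$25.79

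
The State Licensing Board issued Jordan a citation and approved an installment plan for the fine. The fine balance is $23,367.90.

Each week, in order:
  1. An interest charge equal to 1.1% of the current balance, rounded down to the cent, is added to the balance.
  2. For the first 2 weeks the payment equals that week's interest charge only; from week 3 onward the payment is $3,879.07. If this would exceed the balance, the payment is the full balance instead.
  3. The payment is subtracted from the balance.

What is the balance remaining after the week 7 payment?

Week 1: opening $23,367.90; interest $257.04 → $23,624.94; payment $257.04; balance $23,367.90
Week 2: opening $23,367.90; interest $257.04 → $23,624.94; payment $257.04; balance $23,367.90
Week 3: opening $23,367.90; interest $257.04 → $23,624.94; payment $3,879.07; balance $19,745.87
Week 4: opening $19,745.87; interest $217.20 → $19,963.07; payment $3,879.07; balance $16,084.00
Week 5: opening $16,084.00; interest $176.92 → $16,260.92; payment $3,879.07; balance $12,381.85
Week 6: opening $12,381.85; interest $136.20 → $12,518.05; payment $3,879.07; balance $8,638.98
Week 7: opening $8,638.98; interest $95.02 → $8,734.00; payment $3,879.07; balance $4,854.93

$4,854.93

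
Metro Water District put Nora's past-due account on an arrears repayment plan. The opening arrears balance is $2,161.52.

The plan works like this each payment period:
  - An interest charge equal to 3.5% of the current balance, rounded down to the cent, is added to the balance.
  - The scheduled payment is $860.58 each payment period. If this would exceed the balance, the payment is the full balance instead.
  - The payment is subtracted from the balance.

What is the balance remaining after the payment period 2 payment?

# | Opening | Interest | Payment | End bal
1 | $2,161.52 | $75.65 | $860.58 | $1,376.59
2 | $1,376.59 | $48.18 | $860.58 | $564.19

$564.19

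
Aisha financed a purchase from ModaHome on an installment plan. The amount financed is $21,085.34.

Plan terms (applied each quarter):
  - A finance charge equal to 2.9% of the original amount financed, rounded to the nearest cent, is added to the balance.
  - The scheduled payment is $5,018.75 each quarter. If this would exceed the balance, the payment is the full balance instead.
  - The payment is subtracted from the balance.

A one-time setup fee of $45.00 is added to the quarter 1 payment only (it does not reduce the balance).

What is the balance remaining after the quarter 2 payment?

# | Opening | Interest | Payment | Fee | End bal
1 | $21,085.34 | $611.47 | $5,018.75 | $45.00 | $16,678.06
2 | $16,678.06 | $611.47 | $5,018.75 | — | $12,270.78

$12,270.78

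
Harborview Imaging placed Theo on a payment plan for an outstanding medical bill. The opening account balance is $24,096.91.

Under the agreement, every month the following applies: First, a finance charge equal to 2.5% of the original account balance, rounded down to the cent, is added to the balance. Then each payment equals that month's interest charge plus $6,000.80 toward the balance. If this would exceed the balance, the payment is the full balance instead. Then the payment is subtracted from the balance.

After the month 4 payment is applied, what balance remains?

Month 1: $24,096.91 +$602.42 interest = $24,699.33; pay $6,603.22 → $18,096.11
Month 2: $18,096.11 +$602.42 interest = $18,698.53; pay $6,603.22 → $12,095.31
Month 3: $12,095.31 +$602.42 interest = $12,697.73; pay $6,603.22 → $6,094.51
Month 4: $6,094.51 +$602.42 interest = $6,696.93; pay $6,603.22 → $93.71

$93.71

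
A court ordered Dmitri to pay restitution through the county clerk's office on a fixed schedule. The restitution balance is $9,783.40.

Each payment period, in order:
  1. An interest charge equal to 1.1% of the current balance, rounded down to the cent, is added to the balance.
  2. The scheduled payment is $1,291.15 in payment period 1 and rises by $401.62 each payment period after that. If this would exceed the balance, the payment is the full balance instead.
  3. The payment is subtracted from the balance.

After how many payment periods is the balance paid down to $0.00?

5

Payment period 1: opening $9,783.40; interest $107.61 → $9,891.01; payment $1,291.15; balance $8,599.86
Payment period 2: opening $8,599.86; interest $94.59 → $8,694.45; payment $1,692.77; balance $7,001.68
Payment period 3: opening $7,001.68; interest $77.01 → $7,078.69; payment $2,094.39; balance $4,984.30
Payment period 4: opening $4,984.30; interest $54.82 → $5,039.12; payment $2,496.01; balance $2,543.11
Payment period 5: opening $2,543.11; interest $27.97 → $2,571.08; payment $2,571.08; balance $0.00
Balance reaches $0.00 in payment period 5.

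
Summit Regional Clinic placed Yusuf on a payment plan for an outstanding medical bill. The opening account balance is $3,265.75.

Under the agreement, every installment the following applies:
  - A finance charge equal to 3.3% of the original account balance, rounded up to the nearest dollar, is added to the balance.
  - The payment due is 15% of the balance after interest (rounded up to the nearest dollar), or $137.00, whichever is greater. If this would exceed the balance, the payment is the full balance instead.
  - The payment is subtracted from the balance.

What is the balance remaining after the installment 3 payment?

Installment 1: opening $3,265.75; interest $108.00 → $3,373.75; payment $507.00; balance $2,866.75
Installment 2: opening $2,866.75; interest $108.00 → $2,974.75; payment $447.00; balance $2,527.75
Installment 3: opening $2,527.75; interest $108.00 → $2,635.75; payment $396.00; balance $2,239.75

$2,239.75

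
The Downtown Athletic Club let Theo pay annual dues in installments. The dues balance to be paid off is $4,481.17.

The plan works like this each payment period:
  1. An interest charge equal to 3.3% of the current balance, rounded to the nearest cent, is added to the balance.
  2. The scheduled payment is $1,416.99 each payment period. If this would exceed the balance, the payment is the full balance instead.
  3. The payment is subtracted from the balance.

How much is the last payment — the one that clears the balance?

$564.87

# | Opening | Interest | Payment | End bal
1 | $4,481.17 | $147.88 | $1,416.99 | $3,212.06
2 | $3,212.06 | $106.00 | $1,416.99 | $1,901.07
3 | $1,901.07 | $62.74 | $1,416.99 | $546.82
4 | $546.82 | $18.05 | $564.87 | $0.00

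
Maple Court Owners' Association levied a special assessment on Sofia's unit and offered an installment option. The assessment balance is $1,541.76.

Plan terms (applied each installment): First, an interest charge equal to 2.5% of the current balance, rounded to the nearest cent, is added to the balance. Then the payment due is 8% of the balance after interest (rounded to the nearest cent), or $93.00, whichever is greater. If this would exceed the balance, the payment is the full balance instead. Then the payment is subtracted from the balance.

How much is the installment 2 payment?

# | Opening | Interest | Payment | End bal
1 | $1,541.76 | $38.54 | $126.42 | $1,453.88
2 | $1,453.88 | $36.35 | $119.22 | $1,371.01

$119.22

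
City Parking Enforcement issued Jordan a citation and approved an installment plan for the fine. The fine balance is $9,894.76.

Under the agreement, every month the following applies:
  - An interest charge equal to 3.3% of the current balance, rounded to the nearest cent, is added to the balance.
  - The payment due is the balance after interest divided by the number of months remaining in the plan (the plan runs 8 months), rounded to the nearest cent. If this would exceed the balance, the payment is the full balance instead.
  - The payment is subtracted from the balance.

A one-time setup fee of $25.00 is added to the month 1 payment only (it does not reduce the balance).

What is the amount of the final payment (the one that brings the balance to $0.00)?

Month 1: $9,894.76 +$326.53 interest = $10,221.29; pay $1,277.66 (+ $25.00 fee) → $8,943.63
Month 2: $8,943.63 +$295.14 interest = $9,238.77; pay $1,319.82 → $7,918.95
Month 3: $7,918.95 +$261.33 interest = $8,180.28; pay $1,363.38 → $6,816.90
Month 4: $6,816.90 +$224.96 interest = $7,041.86; pay $1,408.37 → $5,633.49
Month 5: $5,633.49 +$185.91 interest = $5,819.40; pay $1,454.85 → $4,364.55
Month 6: $4,364.55 +$144.03 interest = $4,508.58; pay $1,502.86 → $3,005.72
Month 7: $3,005.72 +$99.19 interest = $3,104.91; pay $1,552.46 → $1,552.45
Month 8: $1,552.45 +$51.23 interest = $1,603.68; pay $1,603.68 → $0.00

$1,603.68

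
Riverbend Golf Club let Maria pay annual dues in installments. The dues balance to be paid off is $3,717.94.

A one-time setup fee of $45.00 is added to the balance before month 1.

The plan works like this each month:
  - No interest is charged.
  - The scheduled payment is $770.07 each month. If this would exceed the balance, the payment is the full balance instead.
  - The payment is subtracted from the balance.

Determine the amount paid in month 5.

$682.66

Month 1: $3,762.94 − $770.07 → $2,992.87
Month 2: $2,992.87 − $770.07 → $2,222.80
Month 3: $2,222.80 − $770.07 → $1,452.73
Month 4: $1,452.73 − $770.07 → $682.66
Month 5: $682.66 − $682.66 → $0.00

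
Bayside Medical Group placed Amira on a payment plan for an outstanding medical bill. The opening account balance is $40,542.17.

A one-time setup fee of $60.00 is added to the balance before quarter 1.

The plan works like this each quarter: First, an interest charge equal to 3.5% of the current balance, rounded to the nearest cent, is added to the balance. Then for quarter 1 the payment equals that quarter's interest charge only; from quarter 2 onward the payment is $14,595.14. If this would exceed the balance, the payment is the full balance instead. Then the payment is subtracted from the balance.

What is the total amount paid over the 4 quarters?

$44,887.06

Quarter 1: opening $40,602.17; interest $1,421.08 → $42,023.25; payment $1,421.08; balance $40,602.17
Quarter 2: opening $40,602.17; interest $1,421.08 → $42,023.25; payment $14,595.14; balance $27,428.11
Quarter 3: opening $27,428.11; interest $959.98 → $28,388.09; payment $14,595.14; balance $13,792.95
Quarter 4: opening $13,792.95; interest $482.75 → $14,275.70; payment $14,275.70; balance $0.00
Total paid: $44,887.06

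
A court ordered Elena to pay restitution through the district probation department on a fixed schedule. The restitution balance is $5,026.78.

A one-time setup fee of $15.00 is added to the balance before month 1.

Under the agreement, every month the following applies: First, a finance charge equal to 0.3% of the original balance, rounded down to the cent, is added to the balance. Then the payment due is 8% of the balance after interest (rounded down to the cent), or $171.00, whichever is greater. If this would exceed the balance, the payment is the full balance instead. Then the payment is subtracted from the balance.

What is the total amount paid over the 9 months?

$2,705.39

Month 1: opening $5,041.78; interest $15.08 → $5,056.86; payment $404.54; balance $4,652.32
Month 2: opening $4,652.32; interest $15.08 → $4,667.40; payment $373.39; balance $4,294.01
Month 3: opening $4,294.01; interest $15.08 → $4,309.09; payment $344.72; balance $3,964.37
Month 4: opening $3,964.37; interest $15.08 → $3,979.45; payment $318.35; balance $3,661.10
Month 5: opening $3,661.10; interest $15.08 → $3,676.18; payment $294.09; balance $3,382.09
Month 6: opening $3,382.09; interest $15.08 → $3,397.17; payment $271.77; balance $3,125.40
Month 7: opening $3,125.40; interest $15.08 → $3,140.48; payment $251.23; balance $2,889.25
Month 8: opening $2,889.25; interest $15.08 → $2,904.33; payment $232.34; balance $2,671.99
Month 9: opening $2,671.99; interest $15.08 → $2,687.07; payment $214.96; balance $2,472.11
Total paid: $2,705.39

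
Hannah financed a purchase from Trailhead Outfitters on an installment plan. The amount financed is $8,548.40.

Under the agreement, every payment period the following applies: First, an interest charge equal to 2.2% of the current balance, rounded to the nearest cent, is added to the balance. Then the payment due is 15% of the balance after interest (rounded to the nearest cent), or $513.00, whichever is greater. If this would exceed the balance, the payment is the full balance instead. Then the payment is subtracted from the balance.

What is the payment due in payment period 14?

$392.57

Payment period 1: opening $8,548.40; interest $188.06 → $8,736.46; payment $1,310.47; balance $7,425.99
Payment period 2: opening $7,425.99; interest $163.37 → $7,589.36; payment $1,138.40; balance $6,450.96
Payment period 3: opening $6,450.96; interest $141.92 → $6,592.88; payment $988.93; balance $5,603.95
Payment period 4: opening $5,603.95; interest $123.29 → $5,727.24; payment $859.09; balance $4,868.15
Payment period 5: opening $4,868.15; interest $107.10 → $4,975.25; payment $746.29; balance $4,228.96
Payment period 6: opening $4,228.96; interest $93.04 → $4,322.00; payment $648.30; balance $3,673.70
Payment period 7: opening $3,673.70; interest $80.82 → $3,754.52; payment $563.18; balance $3,191.34
Payment period 8: opening $3,191.34; interest $70.21 → $3,261.55; payment $513.00; balance $2,748.55
Payment period 9: opening $2,748.55; interest $60.47 → $2,809.02; payment $513.00; balance $2,296.02
Payment period 10: opening $2,296.02; interest $50.51 → $2,346.53; payment $513.00; balance $1,833.53
Payment period 11: opening $1,833.53; interest $40.34 → $1,873.87; payment $513.00; balance $1,360.87
Payment period 12: opening $1,360.87; interest $29.94 → $1,390.81; payment $513.00; balance $877.81
Payment period 13: opening $877.81; interest $19.31 → $897.12; payment $513.00; balance $384.12
Payment period 14: opening $384.12; interest $8.45 → $392.57; payment $392.57; balance $0.00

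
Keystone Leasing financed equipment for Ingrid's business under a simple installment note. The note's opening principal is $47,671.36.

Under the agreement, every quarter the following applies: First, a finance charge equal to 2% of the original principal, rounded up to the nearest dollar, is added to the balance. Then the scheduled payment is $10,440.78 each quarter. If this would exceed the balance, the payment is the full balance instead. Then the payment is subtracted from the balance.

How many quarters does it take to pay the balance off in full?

# | Opening | Interest | Payment | End bal
1 | $47,671.36 | $954.00 | $10,440.78 | $38,184.58
2 | $38,184.58 | $954.00 | $10,440.78 | $28,697.80
3 | $28,697.80 | $954.00 | $10,440.78 | $19,211.02
4 | $19,211.02 | $954.00 | $10,440.78 | $9,724.24
5 | $9,724.24 | $954.00 | $10,440.78 | $237.46
6 | $237.46 | $954.00 | $1,191.46 | $0.00
Balance reaches $0.00 in quarter 6.

6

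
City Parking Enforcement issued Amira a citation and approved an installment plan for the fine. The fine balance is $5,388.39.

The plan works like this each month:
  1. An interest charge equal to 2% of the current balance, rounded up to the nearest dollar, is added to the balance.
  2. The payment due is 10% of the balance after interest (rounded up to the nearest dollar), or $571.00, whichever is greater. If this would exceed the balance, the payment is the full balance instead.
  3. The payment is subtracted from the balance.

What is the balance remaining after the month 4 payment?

$3,481.39

Month 1: opening $5,388.39; interest $108.00 → $5,496.39; payment $571.00; balance $4,925.39
Month 2: opening $4,925.39; interest $99.00 → $5,024.39; payment $571.00; balance $4,453.39
Month 3: opening $4,453.39; interest $90.00 → $4,543.39; payment $571.00; balance $3,972.39
Month 4: opening $3,972.39; interest $80.00 → $4,052.39; payment $571.00; balance $3,481.39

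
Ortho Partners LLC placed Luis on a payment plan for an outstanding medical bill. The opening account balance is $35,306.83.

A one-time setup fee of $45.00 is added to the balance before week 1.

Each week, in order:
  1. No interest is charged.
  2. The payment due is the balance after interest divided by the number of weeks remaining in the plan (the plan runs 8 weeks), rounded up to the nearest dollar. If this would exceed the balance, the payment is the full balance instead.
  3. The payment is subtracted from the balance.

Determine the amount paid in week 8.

Week 1: $35,351.83 − $4,419.00 → $30,932.83
Week 2: $30,932.83 − $4,419.00 → $26,513.83
Week 3: $26,513.83 − $4,419.00 → $22,094.83
Week 4: $22,094.83 − $4,419.00 → $17,675.83
Week 5: $17,675.83 − $4,419.00 → $13,256.83
Week 6: $13,256.83 − $4,419.00 → $8,837.83
Week 7: $8,837.83 − $4,419.00 → $4,418.83
Week 8: $4,418.83 − $4,418.83 → $0.00

$4,418.83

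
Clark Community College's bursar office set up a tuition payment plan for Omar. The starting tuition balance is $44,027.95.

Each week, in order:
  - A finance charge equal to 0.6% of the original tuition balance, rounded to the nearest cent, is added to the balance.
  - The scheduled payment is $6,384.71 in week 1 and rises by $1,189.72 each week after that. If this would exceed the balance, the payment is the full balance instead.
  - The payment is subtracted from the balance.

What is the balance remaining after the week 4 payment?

Week 1: opening $44,027.95; interest $264.17 → $44,292.12; payment $6,384.71; balance $37,907.41
Week 2: opening $37,907.41; interest $264.17 → $38,171.58; payment $7,574.43; balance $30,597.15
Week 3: opening $30,597.15; interest $264.17 → $30,861.32; payment $8,764.15; balance $22,097.17
Week 4: opening $22,097.17; interest $264.17 → $22,361.34; payment $9,953.87; balance $12,407.47

$12,407.47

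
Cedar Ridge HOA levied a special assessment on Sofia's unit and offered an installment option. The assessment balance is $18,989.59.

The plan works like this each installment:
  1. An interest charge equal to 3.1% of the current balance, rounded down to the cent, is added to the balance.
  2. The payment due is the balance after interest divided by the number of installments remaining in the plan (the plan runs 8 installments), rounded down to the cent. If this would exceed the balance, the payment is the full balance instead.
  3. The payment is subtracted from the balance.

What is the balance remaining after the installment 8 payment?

$0.00

Installment 1: opening $18,989.59; interest $588.67 → $19,578.26; payment $2,447.28; balance $17,130.98
Installment 2: opening $17,130.98; interest $531.06 → $17,662.04; payment $2,523.14; balance $15,138.90
Installment 3: opening $15,138.90; interest $469.30 → $15,608.20; payment $2,601.36; balance $13,006.84
Installment 4: opening $13,006.84; interest $403.21 → $13,410.05; payment $2,682.01; balance $10,728.04
Installment 5: opening $10,728.04; interest $332.56 → $11,060.60; payment $2,765.15; balance $8,295.45
Installment 6: opening $8,295.45; interest $257.15 → $8,552.60; payment $2,850.86; balance $5,701.74
Installment 7: opening $5,701.74; interest $176.75 → $5,878.49; payment $2,939.24; balance $2,939.25
Installment 8: opening $2,939.25; interest $91.11 → $3,030.36; payment $3,030.36; balance $0.00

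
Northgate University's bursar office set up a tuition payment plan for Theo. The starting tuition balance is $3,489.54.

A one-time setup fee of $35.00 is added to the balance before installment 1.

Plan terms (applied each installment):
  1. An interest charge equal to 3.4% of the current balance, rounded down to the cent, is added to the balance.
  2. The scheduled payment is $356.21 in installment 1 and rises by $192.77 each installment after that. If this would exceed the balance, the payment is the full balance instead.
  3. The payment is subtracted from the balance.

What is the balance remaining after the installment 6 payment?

Installment 1: opening $3,524.54; interest $119.83 → $3,644.37; payment $356.21; balance $3,288.16
Installment 2: opening $3,288.16; interest $111.79 → $3,399.95; payment $548.98; balance $2,850.97
Installment 3: opening $2,850.97; interest $96.93 → $2,947.90; payment $741.75; balance $2,206.15
Installment 4: opening $2,206.15; interest $75.00 → $2,281.15; payment $934.52; balance $1,346.63
Installment 5: opening $1,346.63; interest $45.78 → $1,392.41; payment $1,127.29; balance $265.12
Installment 6: opening $265.12; interest $9.01 → $274.13; payment $274.13; balance $0.00

$0.00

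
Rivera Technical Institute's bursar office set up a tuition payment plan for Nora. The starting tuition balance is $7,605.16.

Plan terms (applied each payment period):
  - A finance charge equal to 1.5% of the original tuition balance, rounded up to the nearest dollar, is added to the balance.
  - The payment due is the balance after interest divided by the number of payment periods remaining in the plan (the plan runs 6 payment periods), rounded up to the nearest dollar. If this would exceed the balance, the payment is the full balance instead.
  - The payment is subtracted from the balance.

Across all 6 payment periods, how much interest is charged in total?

Payment period 1: $7,605.16 +$115.00 interest = $7,720.16; pay $1,287.00 → $6,433.16
Payment period 2: $6,433.16 +$115.00 interest = $6,548.16; pay $1,310.00 → $5,238.16
Payment period 3: $5,238.16 +$115.00 interest = $5,353.16; pay $1,339.00 → $4,014.16
Payment period 4: $4,014.16 +$115.00 interest = $4,129.16; pay $1,377.00 → $2,752.16
Payment period 5: $2,752.16 +$115.00 interest = $2,867.16; pay $1,434.00 → $1,433.16
Payment period 6: $1,433.16 +$115.00 interest = $1,548.16; pay $1,548.16 → $0.00
Total interest: $115.00 + $115.00 + $115.00 + $115.00 + $115.00 + $115.00 = $690.00

$690.00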